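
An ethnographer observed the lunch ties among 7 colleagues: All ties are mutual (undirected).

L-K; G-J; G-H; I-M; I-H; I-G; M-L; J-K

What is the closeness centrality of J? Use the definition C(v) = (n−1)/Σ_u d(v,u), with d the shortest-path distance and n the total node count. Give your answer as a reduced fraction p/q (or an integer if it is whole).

6/11

Distances from J: G:1, H:2, I:2, K:1, L:2, M:3. Sum = 11.
n = 7, so closeness = 6/11.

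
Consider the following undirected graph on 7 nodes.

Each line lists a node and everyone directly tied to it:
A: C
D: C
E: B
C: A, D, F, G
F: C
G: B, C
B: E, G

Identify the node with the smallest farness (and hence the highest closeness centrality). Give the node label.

C

Farness (sum of distances to all others) for each node — A:14, B:13, C:9, D:14, E:18, F:14, G:10.
The smallest farness is 9, for C, so C has the highest closeness.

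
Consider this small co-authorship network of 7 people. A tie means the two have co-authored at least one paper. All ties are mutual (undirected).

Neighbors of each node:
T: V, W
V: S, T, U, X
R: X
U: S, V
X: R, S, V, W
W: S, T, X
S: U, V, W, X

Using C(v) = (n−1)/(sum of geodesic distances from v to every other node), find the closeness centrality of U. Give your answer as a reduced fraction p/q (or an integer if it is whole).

Distances from U: R:3, S:1, T:2, V:1, W:2, X:2. Sum = 11.
n = 7, so closeness = 6/11.

6/11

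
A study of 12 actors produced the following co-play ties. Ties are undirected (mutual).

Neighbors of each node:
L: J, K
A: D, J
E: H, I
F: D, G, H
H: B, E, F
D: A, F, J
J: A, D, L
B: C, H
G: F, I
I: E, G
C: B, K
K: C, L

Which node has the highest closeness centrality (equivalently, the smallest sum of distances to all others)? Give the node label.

Farness (sum of distances to all others) for each node — A:31, B:28, C:31, D:25, E:31, F:23, G:30, H:24, I:34, J:28, K:33, L:32.
The smallest farness is 23, for F, so F has the highest closeness.

F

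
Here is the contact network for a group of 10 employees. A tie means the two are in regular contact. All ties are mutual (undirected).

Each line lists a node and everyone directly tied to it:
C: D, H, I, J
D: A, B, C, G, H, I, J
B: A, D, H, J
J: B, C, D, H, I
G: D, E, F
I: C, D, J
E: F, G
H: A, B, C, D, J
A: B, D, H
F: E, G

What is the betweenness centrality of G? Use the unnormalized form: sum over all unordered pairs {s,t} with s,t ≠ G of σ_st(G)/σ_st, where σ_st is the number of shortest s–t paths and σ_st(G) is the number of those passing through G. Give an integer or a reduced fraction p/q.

Pairs whose geodesics pass through G — F–B: 1; F–D: 1; F–J: 1; F–C: 1; F–H: 1; F–I: 1; F–A: 1; E–B: 1; E–D: 1; E–J: 1; E–C: 1; E–H: 1; E–I: 1; E–A: 1.
All other pairs contribute 0.
Summing the contributions gives betweenness(G) = 14.

14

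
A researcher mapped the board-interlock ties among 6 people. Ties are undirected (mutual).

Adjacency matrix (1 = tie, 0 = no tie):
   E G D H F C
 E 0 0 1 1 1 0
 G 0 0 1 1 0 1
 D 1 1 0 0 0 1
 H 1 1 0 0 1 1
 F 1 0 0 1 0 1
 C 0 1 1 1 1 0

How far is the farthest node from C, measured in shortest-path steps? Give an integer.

Distances from C: D:1, E:2, F:1, G:1, H:1.
The largest is 2 (to E), so the eccentricity of C is 2.

2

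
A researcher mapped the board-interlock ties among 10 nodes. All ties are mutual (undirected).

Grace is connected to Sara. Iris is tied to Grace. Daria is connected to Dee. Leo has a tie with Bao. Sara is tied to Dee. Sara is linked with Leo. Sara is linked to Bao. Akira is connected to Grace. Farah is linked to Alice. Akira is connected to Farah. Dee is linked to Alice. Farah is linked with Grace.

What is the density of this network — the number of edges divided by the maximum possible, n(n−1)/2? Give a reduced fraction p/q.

4/15

There are 12 edges and 10 nodes, so the maximum possible is C(10,2) = 45.
Density = 12/45 = 4/15.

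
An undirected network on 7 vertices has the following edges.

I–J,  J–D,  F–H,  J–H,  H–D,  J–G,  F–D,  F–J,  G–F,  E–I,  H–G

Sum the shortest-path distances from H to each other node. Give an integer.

Distances from H: D:1, E:3, F:1, G:1, I:2, J:1.
Sum = 1 + 3 + 1 + 1 + 2 + 1 = 9.

9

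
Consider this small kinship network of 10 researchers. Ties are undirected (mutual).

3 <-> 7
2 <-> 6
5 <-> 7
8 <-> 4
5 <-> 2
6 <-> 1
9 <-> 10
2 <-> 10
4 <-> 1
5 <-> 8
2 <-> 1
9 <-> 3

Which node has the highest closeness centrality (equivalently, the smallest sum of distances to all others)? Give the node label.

2

Farness (sum of distances to all others) for each node — 1:19, 2:15, 3:24, 4:22, 5:16, 6:21, 7:20, 8:21, 9:23, 10:19.
The smallest farness is 15, for 2, so 2 has the highest closeness.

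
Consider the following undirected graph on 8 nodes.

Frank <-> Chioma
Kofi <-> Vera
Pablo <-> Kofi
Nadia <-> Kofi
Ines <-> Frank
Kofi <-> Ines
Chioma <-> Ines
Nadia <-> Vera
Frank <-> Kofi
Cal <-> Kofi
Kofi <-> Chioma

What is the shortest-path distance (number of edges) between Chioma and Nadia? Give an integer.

2

One shortest route is Chioma – Kofi – Nadia, which uses 2 edges, and Chioma and Nadia are not directly tied, so nothing shorter exists. So d(Chioma,Nadia) = 2.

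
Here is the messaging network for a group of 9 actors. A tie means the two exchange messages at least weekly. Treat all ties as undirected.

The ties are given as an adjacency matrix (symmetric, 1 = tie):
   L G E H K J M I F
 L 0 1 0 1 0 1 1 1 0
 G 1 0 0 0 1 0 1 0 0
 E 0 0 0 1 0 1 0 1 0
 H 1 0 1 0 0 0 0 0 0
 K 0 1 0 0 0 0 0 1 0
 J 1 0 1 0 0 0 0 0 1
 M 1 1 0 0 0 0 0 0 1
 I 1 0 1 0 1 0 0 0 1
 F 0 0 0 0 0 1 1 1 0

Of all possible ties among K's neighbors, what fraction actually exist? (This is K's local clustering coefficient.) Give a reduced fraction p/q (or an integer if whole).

0

K's neighbors: G and I (k = 2).
Possible neighbor pairs: C(2,2) = 1. Edges among them: none → e = 0.
Clustering(K) = 0/1.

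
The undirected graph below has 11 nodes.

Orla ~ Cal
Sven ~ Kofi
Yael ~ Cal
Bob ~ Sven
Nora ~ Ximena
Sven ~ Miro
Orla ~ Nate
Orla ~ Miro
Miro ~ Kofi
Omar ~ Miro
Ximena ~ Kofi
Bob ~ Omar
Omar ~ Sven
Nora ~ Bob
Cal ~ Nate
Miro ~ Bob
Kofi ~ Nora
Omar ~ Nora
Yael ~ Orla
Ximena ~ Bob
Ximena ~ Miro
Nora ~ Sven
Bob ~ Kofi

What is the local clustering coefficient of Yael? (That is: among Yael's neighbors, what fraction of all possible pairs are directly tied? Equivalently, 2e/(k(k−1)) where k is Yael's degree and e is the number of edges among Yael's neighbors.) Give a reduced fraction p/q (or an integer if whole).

1

Yael's neighbors: Cal and Orla (k = 2).
Possible neighbor pairs: C(2,2) = 1. Edges among them: Cal–Orla → e = 1.
Clustering(Yael) = 1/1.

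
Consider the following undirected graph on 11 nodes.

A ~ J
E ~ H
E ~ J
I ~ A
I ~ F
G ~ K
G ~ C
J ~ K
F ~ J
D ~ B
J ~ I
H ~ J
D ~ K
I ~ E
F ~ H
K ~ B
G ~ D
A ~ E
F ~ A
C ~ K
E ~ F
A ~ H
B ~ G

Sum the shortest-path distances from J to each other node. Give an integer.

Distances from J: A:1, B:2, C:2, D:2, E:1, F:1, G:2, H:1, I:1, K:1.
Sum = 1 + 2 + 2 + 2 + 1 + 1 + 2 + 1 + 1 + 1 = 14.

14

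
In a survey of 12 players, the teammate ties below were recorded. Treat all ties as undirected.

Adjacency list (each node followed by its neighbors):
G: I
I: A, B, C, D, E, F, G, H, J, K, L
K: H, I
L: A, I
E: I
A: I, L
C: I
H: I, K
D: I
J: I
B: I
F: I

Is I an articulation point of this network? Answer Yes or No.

Yes

Removing I leaves {E} with no path to {A and L}, so the network splits into 9 components. I is a cut vertex.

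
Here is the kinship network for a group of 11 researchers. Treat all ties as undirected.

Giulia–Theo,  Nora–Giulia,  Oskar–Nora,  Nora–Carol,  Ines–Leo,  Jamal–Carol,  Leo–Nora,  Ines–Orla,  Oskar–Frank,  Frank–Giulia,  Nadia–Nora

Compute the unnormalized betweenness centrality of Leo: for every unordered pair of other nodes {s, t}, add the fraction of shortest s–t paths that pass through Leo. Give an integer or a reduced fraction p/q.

Pairs whose geodesics pass through Leo — Nadia–Ines: 1; Nadia–Orla: 1; Ines–Carol: 1; Ines–Oskar: 1; Ines–Frank: 2/2; Ines–Giulia: 1; Ines–Nora: 1; Ines–Jamal: 1; Ines–Theo: 1; Orla–Carol: 1; Orla–Oskar: 1; Orla–Frank: 2/2; Orla–Giulia: 1; Orla–Nora: 1 … (+2 more pairs).
All other pairs contribute 0.
Summing the contributions gives betweenness(Leo) = 16.

16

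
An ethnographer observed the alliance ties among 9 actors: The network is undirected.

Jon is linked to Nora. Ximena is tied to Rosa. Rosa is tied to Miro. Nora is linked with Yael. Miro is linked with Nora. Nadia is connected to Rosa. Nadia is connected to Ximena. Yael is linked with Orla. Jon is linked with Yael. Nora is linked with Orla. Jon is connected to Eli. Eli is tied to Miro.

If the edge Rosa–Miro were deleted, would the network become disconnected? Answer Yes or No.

Without the Rosa–Miro edge there is no alternate route between Rosa and Miro, so the network disconnects. It is a bridge.

Yes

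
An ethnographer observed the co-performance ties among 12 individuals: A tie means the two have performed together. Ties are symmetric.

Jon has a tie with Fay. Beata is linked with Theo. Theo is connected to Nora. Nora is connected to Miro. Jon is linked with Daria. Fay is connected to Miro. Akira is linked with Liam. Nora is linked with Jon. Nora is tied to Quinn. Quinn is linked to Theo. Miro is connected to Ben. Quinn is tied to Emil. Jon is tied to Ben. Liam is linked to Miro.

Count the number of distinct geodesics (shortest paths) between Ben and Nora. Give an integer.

2

The shortest distance is 2. The length-2 paths are: Ben–Miro–Nora; Ben–Jon–Nora.
That gives 2 distinct shortest paths.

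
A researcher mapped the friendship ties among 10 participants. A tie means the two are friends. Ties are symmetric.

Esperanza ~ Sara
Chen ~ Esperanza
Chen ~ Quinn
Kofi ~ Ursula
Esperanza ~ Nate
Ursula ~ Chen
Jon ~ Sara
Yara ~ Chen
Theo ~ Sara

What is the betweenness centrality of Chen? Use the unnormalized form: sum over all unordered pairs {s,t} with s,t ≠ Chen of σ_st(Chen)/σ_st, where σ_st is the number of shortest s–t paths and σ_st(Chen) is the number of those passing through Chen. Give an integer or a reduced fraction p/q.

Pairs whose geodesics pass through Chen — Yara–Nate: 1; Yara–Ursula: 1; Yara–Kofi: 1; Yara–Quinn: 1; Yara–Jon: 1; Yara–Sara: 1; Yara–Theo: 1; Yara–Esperanza: 1; Nate–Ursula: 1; Nate–Kofi: 1; Nate–Quinn: 1; Ursula–Quinn: 1; Ursula–Jon: 1; Ursula–Sara: 1 … (+11 more pairs).
All other pairs contribute 0.
Summing the contributions gives betweenness(Chen) = 25.

25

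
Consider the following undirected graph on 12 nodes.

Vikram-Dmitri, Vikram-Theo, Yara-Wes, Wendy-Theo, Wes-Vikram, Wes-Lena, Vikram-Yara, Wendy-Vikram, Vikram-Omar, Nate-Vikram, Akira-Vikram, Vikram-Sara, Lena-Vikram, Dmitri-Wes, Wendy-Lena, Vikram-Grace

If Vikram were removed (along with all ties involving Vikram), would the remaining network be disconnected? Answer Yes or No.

Yes

Removing Vikram leaves {Dmitri, Lena, Theo, Wendy, Wes, and Yara} with no path to {Nate}, so the network splits into 6 components. Vikram is a cut vertex.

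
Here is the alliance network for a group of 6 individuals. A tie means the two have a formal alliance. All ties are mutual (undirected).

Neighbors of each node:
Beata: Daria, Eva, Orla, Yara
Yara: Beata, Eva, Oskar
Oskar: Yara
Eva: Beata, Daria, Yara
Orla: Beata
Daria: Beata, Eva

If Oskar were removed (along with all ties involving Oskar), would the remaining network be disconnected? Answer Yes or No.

Even without Oskar, every remaining node can still reach every other (the residual graph is connected), so Oskar is not a cut vertex.

No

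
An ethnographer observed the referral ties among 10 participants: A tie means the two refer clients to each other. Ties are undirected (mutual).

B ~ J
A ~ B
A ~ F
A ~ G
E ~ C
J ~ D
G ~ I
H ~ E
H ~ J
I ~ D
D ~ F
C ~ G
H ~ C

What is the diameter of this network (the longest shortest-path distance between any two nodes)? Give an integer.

Eccentricity of each node (its greatest distance to any other): A:3, B:3, C:3, D:3, E:4, F:4, G:3, H:3, I:3, J:3.
The maximum eccentricity is 4, realized for instance by the pair E–F via E – C – G – A – F. So the diameter is 4.

4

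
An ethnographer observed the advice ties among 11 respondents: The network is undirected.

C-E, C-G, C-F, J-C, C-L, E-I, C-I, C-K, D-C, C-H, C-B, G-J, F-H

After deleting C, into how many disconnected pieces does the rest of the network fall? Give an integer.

Without C, the remaining ties split the others into: {G, J}; {D}; {E, I}; {K}; {F, H}; {L}; {B}.
That's 7 separate components.

7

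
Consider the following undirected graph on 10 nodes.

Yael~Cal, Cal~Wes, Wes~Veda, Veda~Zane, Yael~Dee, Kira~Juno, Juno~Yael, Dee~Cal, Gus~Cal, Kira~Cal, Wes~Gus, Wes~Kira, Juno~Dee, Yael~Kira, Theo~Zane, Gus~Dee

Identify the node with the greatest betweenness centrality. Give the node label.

Unnormalized betweenness of each node: Cal:16/3, Dee:11/6, Gus:2, Juno:1/3, Kira:19/3, Theo:0, Veda:14, Wes:37/2, Yael:2/3, Zane:8.
Wes has the largest value, 37/2, making it the main broker — the node through which the most shortest paths run.

Wes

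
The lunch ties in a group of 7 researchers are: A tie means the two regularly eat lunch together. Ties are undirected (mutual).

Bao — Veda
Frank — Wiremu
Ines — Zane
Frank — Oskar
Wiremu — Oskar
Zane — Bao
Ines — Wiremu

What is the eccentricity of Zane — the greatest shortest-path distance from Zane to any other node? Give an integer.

3

Distances from Zane: Bao:1, Frank:3, Ines:1, Oskar:3, Veda:2, Wiremu:2.
The largest is 3 (to Oskar and Frank), so the eccentricity of Zane is 3.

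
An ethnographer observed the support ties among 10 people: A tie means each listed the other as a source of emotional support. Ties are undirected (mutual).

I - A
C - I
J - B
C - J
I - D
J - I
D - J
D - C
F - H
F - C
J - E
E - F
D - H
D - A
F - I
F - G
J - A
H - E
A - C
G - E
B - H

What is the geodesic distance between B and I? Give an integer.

One shortest route is B – J – I, which uses 2 edges, and B and I are not directly tied, so nothing shorter exists. So d(B,I) = 2.

2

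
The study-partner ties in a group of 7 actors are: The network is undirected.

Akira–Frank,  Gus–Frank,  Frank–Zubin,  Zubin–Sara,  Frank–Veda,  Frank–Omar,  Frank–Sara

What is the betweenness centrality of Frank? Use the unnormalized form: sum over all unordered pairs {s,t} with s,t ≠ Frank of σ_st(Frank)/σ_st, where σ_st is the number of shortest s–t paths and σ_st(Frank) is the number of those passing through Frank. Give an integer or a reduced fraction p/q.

Pairs whose geodesics pass through Frank — Zubin–Akira: 1; Zubin–Omar: 1; Zubin–Veda: 1; Zubin–Gus: 1; Sara–Akira: 1; Sara–Omar: 1; Sara–Veda: 1; Sara–Gus: 1; Akira–Omar: 1; Akira–Veda: 1; Akira–Gus: 1; Omar–Veda: 1; Omar–Gus: 1; Veda–Gus: 1.
All other pairs contribute 0.
Summing the contributions gives betweenness(Frank) = 14.

14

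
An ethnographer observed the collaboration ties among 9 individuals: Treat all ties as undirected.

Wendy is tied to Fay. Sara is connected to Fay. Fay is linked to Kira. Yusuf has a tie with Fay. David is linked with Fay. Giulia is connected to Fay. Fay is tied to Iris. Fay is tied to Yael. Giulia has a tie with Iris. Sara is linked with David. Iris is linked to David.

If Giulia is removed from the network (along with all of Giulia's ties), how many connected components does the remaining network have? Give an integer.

1

Giulia's neighbors (Fay and Iris) remain reachable from one another through other ties, so the rest of the network stays in one piece.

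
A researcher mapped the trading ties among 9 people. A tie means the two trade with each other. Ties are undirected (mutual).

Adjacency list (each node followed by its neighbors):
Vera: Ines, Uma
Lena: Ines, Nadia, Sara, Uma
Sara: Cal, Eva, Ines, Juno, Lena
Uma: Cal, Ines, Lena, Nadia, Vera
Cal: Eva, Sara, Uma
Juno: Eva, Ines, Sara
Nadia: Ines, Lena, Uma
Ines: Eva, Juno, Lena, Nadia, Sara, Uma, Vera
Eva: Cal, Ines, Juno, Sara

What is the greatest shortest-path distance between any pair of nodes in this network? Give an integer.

Eccentricity of each node (its greatest distance to any other): Cal:2, Eva:2, Ines:2, Juno:2, Lena:2, Nadia:2, Sara:2, Uma:2, Vera:2.
The maximum eccentricity is 2, realized for instance by the pair Eva–Uma via Eva – Ines – Uma. So the diameter is 2.

2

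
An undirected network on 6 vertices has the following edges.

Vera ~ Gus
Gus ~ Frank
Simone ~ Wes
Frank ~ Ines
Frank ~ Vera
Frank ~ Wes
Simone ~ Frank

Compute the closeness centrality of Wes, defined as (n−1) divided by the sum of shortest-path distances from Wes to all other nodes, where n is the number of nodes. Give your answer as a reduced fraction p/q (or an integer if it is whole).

Distances from Wes: Frank:1, Gus:2, Ines:2, Simone:1, Vera:2. Sum = 8.
n = 6, so closeness = 5/8.

5/8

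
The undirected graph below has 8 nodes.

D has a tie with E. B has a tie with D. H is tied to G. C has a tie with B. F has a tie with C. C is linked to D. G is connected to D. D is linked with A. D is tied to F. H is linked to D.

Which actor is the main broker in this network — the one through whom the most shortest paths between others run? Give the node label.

Unnormalized betweenness of each node: A:0, B:0, C:1/2, D:35/2, E:0, F:0, G:0, H:0.
D has the largest value, 35/2, making it the main broker — the node through which the most shortest paths run.

D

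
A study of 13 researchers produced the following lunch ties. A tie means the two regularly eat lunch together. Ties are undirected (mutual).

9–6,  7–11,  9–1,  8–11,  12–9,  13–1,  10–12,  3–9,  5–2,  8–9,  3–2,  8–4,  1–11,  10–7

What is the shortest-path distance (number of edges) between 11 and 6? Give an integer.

One shortest route is 11 – 8 – 9 – 6, which uses 3 edges, and at distance 2 from 11 we only reach {4, 9, 10, 13}, which does not include 6. So d(11,6) = 3.

3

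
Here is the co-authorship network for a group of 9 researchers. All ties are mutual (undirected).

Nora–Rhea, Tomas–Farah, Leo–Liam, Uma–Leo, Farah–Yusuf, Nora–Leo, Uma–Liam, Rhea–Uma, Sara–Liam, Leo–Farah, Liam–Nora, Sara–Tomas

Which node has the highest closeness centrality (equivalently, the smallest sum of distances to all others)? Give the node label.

Farness (sum of distances to all others) for each node — Farah:14, Leo:12, Liam:13, Nora:15, Rhea:20, Sara:16, Tomas:18, Uma:15, Yusuf:21.
The smallest farness is 12, for Leo, so Leo has the highest closeness.

Leo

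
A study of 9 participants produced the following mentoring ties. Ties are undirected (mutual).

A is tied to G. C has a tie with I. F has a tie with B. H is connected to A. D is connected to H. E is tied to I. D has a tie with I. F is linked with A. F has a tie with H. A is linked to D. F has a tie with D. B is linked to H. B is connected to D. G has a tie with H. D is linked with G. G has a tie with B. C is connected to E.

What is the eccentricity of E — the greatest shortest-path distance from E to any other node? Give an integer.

Distances from E: A:3, B:3, C:1, D:2, F:3, G:3, H:3, I:1.
The largest is 3 (to H, G, B, F, and A), so the eccentricity of E is 3.

3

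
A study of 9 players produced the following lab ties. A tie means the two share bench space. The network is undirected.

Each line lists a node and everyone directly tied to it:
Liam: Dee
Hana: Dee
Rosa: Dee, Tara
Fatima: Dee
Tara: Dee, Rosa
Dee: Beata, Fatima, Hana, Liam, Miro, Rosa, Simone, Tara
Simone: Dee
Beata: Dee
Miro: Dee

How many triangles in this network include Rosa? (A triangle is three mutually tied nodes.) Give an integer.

1

Rosa's neighbors: Dee and Tara.
Neighbor pairs that are themselves tied: Rosa–Dee–Tara. Each forms one triangle with Rosa, for 1 in total.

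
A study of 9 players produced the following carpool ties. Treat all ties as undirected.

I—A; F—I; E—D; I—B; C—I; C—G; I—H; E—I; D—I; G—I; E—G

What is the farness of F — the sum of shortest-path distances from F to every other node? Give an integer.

15

Distances from F: A:2, B:2, C:2, D:2, E:2, G:2, H:2, I:1.
Sum = 2 + 2 + 2 + 2 + 2 + 2 + 2 + 1 = 15.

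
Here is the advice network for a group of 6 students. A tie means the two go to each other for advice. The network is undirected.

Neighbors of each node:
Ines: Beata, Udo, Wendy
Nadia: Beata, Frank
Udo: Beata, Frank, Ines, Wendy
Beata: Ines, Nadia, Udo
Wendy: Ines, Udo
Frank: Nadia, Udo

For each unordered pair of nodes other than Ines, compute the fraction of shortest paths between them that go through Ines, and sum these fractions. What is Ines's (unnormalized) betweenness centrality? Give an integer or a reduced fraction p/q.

Pairs whose geodesics pass through Ines — Beata–Wendy: 1/2; Nadia–Wendy: 1/3.
All other pairs contribute 0.
Summing the contributions gives betweenness(Ines) = 5/6.

5/6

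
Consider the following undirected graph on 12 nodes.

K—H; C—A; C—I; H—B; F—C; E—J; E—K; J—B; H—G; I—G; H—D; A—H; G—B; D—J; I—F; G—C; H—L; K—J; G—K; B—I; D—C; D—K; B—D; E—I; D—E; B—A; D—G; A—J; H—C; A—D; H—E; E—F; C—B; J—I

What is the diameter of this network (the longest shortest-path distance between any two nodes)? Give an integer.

3

Eccentricity of each node (its greatest distance to any other): A:2, B:2, C:2, D:2, E:2, F:3, G:2, H:2, I:3, J:3, K:2, L:3.
The maximum eccentricity is 3, realized for instance by the pair L–F via L – H – C – F. So the diameter is 3.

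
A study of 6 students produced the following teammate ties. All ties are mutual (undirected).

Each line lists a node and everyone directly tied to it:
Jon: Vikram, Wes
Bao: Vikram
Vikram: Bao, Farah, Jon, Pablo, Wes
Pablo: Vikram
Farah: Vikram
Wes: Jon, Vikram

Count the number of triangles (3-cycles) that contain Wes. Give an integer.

Wes's neighbors: Jon and Vikram.
Neighbor pairs that are themselves tied: Wes–Jon–Vikram. Each forms one triangle with Wes, for 1 in total.

1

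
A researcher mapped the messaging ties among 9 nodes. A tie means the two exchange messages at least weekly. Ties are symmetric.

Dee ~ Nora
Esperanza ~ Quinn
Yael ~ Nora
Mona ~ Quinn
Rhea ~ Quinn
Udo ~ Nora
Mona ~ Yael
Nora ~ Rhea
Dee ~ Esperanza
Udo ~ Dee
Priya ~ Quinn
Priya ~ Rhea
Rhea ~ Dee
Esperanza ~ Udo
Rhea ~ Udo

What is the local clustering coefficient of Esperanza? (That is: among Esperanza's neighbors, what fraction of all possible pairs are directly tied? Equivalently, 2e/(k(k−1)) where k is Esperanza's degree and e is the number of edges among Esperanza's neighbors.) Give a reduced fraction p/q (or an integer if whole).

1/3

Esperanza's neighbors: Dee, Quinn, and Udo (k = 3).
Possible neighbor pairs: C(3,2) = 3. Edges among them: Dee–Udo → e = 1.
Clustering(Esperanza) = 1/3.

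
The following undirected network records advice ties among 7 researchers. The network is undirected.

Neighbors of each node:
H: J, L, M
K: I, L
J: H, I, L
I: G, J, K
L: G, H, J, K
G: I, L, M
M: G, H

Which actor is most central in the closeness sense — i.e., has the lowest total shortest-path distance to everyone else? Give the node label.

L

Farness (sum of distances to all others) for each node — G:9, H:9, I:9, J:9, K:11, L:8, M:11.
The smallest farness is 8, for L, so L has the highest closeness.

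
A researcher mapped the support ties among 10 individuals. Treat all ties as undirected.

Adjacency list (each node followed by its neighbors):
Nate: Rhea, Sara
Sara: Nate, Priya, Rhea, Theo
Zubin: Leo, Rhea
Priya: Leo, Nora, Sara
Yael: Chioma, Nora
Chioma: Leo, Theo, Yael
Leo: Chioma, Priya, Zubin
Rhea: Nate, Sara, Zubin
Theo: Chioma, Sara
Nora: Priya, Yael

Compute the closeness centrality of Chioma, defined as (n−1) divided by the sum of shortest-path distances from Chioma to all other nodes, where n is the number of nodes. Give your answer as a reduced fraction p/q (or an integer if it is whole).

Distances from Chioma: Leo:1, Nate:3, Nora:2, Priya:2, Rhea:3, Sara:2, Theo:1, Yael:1, Zubin:2. Sum = 17.
n = 10, so closeness = 9/17.

9/17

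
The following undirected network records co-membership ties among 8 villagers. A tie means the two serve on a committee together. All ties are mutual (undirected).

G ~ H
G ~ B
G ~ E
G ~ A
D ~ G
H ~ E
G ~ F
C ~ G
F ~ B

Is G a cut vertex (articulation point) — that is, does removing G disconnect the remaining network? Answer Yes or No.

Yes

Removing G leaves {D} with no path to {E and H}, so the network splits into 5 components. G is a cut vertex.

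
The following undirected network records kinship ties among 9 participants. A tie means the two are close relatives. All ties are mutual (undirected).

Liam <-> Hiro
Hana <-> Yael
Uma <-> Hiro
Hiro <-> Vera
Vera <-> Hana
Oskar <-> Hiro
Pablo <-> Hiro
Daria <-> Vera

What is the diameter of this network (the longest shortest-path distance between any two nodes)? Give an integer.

4

Eccentricity of each node (its greatest distance to any other): Daria:3, Hana:3, Hiro:3, Liam:4, Oskar:4, Pablo:4, Uma:4, Vera:2, Yael:4.
The maximum eccentricity is 4, realized for instance by the pair Uma–Yael via Uma – Hiro – Vera – Hana – Yael. So the diameter is 4.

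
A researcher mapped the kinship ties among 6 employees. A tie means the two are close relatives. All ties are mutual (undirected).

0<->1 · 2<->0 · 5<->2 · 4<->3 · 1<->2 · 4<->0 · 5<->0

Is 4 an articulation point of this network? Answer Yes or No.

Removing 4 leaves {0, 1, 2, and 5} with no path to {3}, so the network splits into 2 components. 4 is a cut vertex.

Yes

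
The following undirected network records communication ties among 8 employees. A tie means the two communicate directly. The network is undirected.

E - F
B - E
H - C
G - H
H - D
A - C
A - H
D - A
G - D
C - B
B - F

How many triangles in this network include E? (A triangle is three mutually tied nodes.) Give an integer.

1

E's neighbors: B and F.
Neighbor pairs that are themselves tied: E–B–F. Each forms one triangle with E, for 1 in total.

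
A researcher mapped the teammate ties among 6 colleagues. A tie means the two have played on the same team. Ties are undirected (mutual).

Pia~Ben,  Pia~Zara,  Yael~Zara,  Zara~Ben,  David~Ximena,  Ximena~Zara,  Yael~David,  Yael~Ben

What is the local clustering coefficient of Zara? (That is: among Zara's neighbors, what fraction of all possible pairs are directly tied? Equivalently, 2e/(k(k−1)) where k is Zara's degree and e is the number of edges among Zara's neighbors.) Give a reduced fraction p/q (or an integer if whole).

Zara's neighbors: Ben, Pia, Ximena, and Yael (k = 4).
Possible neighbor pairs: C(4,2) = 6. Edges among them: Ben–Pia, Ben–Yael → e = 2.
Clustering(Zara) = 2/6 = 1/3.

1/3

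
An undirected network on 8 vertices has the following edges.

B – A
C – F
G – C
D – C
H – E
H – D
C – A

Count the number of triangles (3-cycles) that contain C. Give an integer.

0

C's neighbors are A, D, F, and G, but none of them are tied to each other, so no triangle contains C.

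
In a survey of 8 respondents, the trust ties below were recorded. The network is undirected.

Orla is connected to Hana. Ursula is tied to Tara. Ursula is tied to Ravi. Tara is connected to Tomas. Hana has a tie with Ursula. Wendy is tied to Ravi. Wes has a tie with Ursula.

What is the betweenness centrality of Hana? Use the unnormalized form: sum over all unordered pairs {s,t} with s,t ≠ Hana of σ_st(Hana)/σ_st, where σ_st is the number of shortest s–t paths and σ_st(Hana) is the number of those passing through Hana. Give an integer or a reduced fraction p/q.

Pairs whose geodesics pass through Hana — Ursula–Orla: 1; Tara–Orla: 1; Tomas–Orla: 1; Ravi–Orla: 1; Orla–Wendy: 1; Orla–Wes: 1.
All other pairs contribute 0.
Summing the contributions gives betweenness(Hana) = 6.

6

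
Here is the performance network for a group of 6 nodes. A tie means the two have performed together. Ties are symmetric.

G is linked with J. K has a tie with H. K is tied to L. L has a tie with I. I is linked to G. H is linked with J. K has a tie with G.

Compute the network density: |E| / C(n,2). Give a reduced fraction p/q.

7/15

There are 7 edges and 6 nodes, so the maximum possible is C(6,2) = 15.
Density = 7/15.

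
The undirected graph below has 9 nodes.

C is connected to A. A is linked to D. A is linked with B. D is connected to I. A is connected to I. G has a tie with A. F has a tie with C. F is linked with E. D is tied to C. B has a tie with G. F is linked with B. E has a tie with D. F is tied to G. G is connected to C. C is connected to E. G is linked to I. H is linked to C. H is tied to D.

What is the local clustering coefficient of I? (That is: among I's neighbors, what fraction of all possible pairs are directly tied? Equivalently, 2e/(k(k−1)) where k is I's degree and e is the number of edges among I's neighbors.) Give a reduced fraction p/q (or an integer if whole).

I's neighbors: A, D, and G (k = 3).
Possible neighbor pairs: C(3,2) = 3. Edges among them: A–D, A–G → e = 2.
Clustering(I) = 2/3.

2/3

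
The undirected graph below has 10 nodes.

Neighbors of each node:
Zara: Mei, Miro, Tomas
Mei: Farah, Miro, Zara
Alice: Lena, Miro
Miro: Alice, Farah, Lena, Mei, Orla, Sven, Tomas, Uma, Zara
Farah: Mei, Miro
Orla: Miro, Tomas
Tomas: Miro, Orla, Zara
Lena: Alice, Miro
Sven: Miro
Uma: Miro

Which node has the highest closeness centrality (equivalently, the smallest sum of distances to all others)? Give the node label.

Farness (sum of distances to all others) for each node — Alice:16, Farah:16, Lena:16, Mei:15, Miro:9, Orla:16, Sven:17, Tomas:15, Uma:17, Zara:15.
The smallest farness is 9, for Miro, so Miro has the highest closeness.

Miro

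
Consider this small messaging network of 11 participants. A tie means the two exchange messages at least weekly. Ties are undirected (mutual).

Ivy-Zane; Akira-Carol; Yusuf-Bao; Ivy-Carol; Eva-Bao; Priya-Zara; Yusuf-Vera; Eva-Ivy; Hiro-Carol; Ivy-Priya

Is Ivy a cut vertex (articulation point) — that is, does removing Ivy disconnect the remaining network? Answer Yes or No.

Yes

Removing Ivy leaves {Bao, Eva, Vera, and Yusuf} with no path to {Akira, Carol, and Hiro}, so the network splits into 4 components. Ivy is a cut vertex.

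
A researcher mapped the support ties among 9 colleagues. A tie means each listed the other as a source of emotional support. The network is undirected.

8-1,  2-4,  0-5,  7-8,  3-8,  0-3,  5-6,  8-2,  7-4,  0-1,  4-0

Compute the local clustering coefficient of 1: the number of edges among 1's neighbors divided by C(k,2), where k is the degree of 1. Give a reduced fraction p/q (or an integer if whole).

1's neighbors: 0 and 8 (k = 2).
Possible neighbor pairs: C(2,2) = 1. Edges among them: none → e = 0.
Clustering(1) = 0/1.

0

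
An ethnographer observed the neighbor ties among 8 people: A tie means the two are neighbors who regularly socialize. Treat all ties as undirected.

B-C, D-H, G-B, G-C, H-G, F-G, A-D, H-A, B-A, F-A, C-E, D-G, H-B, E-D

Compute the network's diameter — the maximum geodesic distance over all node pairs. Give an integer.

Eccentricity of each node (its greatest distance to any other): A:2, B:2, C:2, D:2, E:3, F:3, G:2, H:2.
The maximum eccentricity is 3, realized for instance by the pair F–E via F – G – C – E. So the diameter is 3.

3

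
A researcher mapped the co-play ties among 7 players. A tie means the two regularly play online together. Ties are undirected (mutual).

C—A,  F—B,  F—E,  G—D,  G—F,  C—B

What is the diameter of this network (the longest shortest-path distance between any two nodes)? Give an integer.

5

Eccentricity of each node (its greatest distance to any other): A:5, B:3, C:4, D:5, E:4, F:3, G:4.
The maximum eccentricity is 5, realized for instance by the pair A–D via A – C – B – F – G – D. So the diameter is 5.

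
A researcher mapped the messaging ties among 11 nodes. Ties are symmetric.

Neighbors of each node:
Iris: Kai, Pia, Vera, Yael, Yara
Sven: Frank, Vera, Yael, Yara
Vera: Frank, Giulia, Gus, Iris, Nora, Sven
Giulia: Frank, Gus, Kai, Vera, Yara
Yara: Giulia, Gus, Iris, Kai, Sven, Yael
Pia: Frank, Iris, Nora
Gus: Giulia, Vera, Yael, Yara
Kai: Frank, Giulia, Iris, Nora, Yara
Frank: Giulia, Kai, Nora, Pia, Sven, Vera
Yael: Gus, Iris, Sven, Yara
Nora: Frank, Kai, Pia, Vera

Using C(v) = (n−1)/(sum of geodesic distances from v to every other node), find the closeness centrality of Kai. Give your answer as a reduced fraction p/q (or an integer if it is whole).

Distances from Kai: Frank:1, Giulia:1, Gus:2, Iris:1, Nora:1, Pia:2, Sven:2, Vera:2, Yael:2, Yara:1. Sum = 15.
n = 11, so closeness = 10/15 = 2/3.

2/3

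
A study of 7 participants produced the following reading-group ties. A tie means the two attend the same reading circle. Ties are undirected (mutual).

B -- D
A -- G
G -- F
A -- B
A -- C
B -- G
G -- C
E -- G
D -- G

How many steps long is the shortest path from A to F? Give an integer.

One shortest route is A – G – F, which uses 2 edges, and A and F are not directly tied, so nothing shorter exists. So d(A,F) = 2.

2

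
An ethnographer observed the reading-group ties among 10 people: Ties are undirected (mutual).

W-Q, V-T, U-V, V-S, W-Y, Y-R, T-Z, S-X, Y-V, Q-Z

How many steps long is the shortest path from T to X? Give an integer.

One shortest route is T – V – S – X, which uses 3 edges, and at distance 2 from T we only reach {Q, S, U, Y}, which does not include X. So d(T,X) = 3.

3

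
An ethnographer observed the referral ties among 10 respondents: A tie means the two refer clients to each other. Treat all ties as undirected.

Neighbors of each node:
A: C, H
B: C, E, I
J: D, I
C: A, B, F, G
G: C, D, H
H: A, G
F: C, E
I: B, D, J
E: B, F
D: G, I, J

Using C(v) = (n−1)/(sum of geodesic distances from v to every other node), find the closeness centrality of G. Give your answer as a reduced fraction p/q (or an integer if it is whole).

9/16

Distances from G: A:2, B:2, C:1, D:1, E:3, F:2, H:1, I:2, J:2. Sum = 16.
n = 10, so closeness = 9/16.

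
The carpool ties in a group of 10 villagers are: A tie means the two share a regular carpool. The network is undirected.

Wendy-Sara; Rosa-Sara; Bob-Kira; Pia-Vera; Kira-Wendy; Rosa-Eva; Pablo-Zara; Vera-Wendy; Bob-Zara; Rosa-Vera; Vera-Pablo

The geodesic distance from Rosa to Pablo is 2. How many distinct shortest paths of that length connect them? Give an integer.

The shortest distance is 2, and the only length-2 path is Rosa–Vera–Pablo. So there is exactly 1 shortest path.

1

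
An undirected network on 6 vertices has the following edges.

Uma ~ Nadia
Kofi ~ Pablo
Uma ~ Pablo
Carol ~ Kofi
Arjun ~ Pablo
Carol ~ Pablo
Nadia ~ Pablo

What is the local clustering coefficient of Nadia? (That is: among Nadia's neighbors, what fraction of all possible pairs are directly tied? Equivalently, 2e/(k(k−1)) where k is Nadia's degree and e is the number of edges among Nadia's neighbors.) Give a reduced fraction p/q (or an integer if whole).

1

Nadia's neighbors: Pablo and Uma (k = 2).
Possible neighbor pairs: C(2,2) = 1. Edges among them: Pablo–Uma → e = 1.
Clustering(Nadia) = 1/1.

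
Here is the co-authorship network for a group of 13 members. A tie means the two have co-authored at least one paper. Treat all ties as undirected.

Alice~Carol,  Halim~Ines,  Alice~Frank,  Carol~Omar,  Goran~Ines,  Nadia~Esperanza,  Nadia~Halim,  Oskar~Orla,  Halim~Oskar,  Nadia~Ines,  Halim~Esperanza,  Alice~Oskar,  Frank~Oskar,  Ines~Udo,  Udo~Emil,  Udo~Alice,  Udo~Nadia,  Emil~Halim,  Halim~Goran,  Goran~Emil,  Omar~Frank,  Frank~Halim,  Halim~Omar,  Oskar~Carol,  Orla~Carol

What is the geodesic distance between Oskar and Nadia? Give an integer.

One shortest route is Oskar – Halim – Nadia, which uses 2 edges, and Oskar and Nadia are not directly tied, so nothing shorter exists. So d(Oskar,Nadia) = 2.

2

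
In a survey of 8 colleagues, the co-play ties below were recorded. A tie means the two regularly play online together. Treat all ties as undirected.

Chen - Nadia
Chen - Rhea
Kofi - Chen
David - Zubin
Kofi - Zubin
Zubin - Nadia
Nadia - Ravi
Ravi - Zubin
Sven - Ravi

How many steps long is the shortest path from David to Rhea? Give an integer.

4

One shortest route is David – Zubin – Nadia – Chen – Rhea, which uses 4 edges, and at distance 3 from David we only reach {Chen, Sven}, which does not include Rhea. So d(David,Rhea) = 4.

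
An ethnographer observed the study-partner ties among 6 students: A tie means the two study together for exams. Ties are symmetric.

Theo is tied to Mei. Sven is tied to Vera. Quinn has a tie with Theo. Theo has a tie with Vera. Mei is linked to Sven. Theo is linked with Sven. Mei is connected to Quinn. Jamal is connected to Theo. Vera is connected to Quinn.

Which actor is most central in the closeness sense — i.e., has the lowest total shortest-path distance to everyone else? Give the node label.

Theo

Farness (sum of distances to all others) for each node — Jamal:9, Mei:7, Quinn:7, Sven:7, Theo:5, Vera:7.
The smallest farness is 5, for Theo, so Theo has the highest closeness.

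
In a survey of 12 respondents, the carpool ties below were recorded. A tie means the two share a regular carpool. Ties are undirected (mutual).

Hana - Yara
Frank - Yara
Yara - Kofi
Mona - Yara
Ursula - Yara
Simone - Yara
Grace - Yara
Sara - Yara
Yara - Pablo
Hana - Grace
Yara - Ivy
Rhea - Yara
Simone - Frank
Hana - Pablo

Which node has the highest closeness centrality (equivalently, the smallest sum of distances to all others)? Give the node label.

Yara

Farness (sum of distances to all others) for each node — Frank:20, Grace:20, Hana:19, Ivy:21, Kofi:21, Mona:21, Pablo:20, Rhea:21, Sara:21, Simone:20, Ursula:21, Yara:11.
The smallest farness is 11, for Yara, so Yara has the highest closeness.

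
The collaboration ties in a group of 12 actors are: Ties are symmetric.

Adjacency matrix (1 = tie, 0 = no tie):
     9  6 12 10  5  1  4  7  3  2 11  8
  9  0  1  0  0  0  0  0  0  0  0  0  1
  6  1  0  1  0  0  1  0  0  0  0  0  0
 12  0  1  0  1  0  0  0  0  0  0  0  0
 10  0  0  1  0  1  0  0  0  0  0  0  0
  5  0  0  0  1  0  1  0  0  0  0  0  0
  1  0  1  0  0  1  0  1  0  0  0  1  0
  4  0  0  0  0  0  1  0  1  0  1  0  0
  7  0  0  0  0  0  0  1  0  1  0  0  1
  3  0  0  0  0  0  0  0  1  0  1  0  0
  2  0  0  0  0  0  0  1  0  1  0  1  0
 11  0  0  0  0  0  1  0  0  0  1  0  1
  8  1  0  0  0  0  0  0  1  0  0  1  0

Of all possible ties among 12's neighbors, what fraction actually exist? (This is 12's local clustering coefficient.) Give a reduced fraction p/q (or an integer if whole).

0

12's neighbors: 6 and 10 (k = 2).
Possible neighbor pairs: C(2,2) = 1. Edges among them: none → e = 0.
Clustering(12) = 0/1.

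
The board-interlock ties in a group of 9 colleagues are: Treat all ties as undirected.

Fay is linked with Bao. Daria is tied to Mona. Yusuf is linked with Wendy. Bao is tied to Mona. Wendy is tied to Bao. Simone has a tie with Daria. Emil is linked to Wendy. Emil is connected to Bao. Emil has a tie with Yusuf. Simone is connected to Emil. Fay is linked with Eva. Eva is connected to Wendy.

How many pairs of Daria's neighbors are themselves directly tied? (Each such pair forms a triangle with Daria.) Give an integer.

Daria's neighbors are Mona and Simone, but none of them are tied to each other, so no triangle contains Daria.

0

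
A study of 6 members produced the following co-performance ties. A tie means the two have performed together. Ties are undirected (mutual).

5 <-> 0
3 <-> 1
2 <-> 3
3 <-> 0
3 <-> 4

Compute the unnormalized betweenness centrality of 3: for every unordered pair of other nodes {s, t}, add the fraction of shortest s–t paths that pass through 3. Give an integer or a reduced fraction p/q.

9

Pairs whose geodesics pass through 3 — 2–5: 1; 2–1: 1; 2–0: 1; 2–4: 1; 5–1: 1; 5–4: 1; 1–0: 1; 1–4: 1; 0–4: 1.
All other pairs contribute 0.
Summing the contributions gives betweenness(3) = 9.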